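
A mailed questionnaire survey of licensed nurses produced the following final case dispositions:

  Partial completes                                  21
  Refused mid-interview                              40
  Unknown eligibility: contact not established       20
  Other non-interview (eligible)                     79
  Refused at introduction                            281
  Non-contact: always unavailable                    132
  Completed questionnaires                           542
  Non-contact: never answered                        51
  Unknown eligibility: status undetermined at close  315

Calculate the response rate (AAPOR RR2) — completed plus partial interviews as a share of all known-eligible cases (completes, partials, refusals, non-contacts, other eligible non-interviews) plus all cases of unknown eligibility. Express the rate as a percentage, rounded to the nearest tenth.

38.0%

Refusals = 281 + 40 = 321
Never reached = 51 + 132 = 183
Unknown if eligible = 20 + 315 = 335
Numerator = 542 + 21 = 563
Base = 542 + 21 + 321 + 183 + 79 + 335 = 1481
RR2 = 563 / 1481 = 0.3801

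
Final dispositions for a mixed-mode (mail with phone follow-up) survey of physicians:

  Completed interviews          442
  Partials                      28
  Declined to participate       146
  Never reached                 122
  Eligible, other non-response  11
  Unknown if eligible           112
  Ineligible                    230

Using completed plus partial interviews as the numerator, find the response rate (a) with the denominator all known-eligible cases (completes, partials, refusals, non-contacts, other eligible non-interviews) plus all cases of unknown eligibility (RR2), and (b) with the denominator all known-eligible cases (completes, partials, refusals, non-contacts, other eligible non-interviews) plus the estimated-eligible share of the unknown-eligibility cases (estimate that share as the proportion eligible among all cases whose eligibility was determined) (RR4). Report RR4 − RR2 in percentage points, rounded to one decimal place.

Top: 442 + 28 = 470
Base: 442 + 28 + 146 + 122 + 11 + 112 = 861
RR2 = 470 / 861 = 0.5459
Eligible (known): 442 + 28 + 146 + 122 + 11 = 749
e = 749 / (749 + 230) = 749 / 979 = 0.7651
Estimated eligible among unknowns: 0.7651 × 112 = 85.69
Base: 749 + 85.69 = 834.69
RR4 = 470 / 834.69 = 0.5631
Difference = 56.31 − 54.59 = 1.72 percentage points

1.7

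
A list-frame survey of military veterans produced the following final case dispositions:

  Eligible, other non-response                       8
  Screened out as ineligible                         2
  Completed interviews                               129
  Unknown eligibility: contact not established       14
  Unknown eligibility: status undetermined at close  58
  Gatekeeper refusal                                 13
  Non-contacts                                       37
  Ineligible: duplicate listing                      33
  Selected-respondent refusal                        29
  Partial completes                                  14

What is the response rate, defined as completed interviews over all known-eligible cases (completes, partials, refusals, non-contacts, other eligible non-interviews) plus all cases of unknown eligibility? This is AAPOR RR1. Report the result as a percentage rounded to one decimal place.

Refusal or break-off = 13 + 29 = 42
Unknown eligibility = 14 + 58 = 72
Ineligible = 2 + 33 = 35
Numerator = 129
Denom = 129 + 14 + 42 + 37 + 8 + 72 = 302
RR1 = 129 / 302 = 0.4272

42.7%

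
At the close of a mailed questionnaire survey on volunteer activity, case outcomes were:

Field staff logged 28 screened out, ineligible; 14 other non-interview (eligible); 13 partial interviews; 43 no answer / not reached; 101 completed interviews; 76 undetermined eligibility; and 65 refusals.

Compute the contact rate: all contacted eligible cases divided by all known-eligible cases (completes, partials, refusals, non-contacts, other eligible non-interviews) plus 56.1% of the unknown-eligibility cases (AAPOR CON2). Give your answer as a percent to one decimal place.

Top → 101 + 13 + 65 + 14 = 193
Eligible (known) → 101 + 13 + 65 + 43 + 14 = 236
Eligible share of unknowns → 0.5610 × 76 = 42.64
Denom → 236 + 42.64 = 278.64
CON2 = 193 / 278.64 = 0.6927

69.3%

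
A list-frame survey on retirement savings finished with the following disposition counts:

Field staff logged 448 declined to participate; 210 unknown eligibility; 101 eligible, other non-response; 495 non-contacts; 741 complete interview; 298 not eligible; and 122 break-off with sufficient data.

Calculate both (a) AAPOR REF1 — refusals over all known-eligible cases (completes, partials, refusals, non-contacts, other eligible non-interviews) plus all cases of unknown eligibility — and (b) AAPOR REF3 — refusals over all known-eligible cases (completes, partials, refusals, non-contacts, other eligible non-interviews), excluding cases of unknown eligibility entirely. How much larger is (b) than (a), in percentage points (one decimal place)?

Top = 448
Denom = 741 + 122 + 448 + 495 + 101 + 210 = 2117
REF1 = 448 / 2117 = 0.2116
Denom = 741 + 122 + 448 + 495 + 101 = 1907
REF3 = 448 / 1907 = 0.2349
Difference = 23.49 − 21.16 = 2.33 percentage points

2.3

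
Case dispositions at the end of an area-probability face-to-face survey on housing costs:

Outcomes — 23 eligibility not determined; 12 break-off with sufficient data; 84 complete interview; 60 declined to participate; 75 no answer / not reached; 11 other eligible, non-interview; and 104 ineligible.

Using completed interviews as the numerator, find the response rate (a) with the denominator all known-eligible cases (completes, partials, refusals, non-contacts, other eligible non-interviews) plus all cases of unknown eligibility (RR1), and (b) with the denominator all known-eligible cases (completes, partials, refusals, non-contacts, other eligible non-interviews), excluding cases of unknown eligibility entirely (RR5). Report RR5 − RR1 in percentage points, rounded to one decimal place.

3.0

Numerator = 84
Denom = 84 + 12 + 60 + 75 + 11 + 23 = 265
RR1 = 84 / 265 = 0.3170
Denom = 84 + 12 + 60 + 75 + 11 = 242
RR5 = 84 / 242 = 0.3471
Difference = 34.71 − 31.70 = 3.01 percentage points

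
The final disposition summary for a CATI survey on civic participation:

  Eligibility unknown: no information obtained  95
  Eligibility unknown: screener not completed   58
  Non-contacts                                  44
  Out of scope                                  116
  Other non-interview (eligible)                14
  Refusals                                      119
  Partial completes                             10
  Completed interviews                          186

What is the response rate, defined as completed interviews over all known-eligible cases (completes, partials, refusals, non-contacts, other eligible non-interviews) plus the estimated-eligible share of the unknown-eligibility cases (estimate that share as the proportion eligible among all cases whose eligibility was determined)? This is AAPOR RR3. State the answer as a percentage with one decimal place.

Unknown if eligible = 58 + 95 = 153
Numerator = 186
Determined eligible = 186 + 10 + 119 + 44 + 14 = 373
e = 373 / (373 + 116) = 373 / 489 = 0.7628
Estimated eligible among unknowns = 0.7628 × 153 = 116.71
Base = 373 + 116.71 = 489.71
RR3 = 186 / 489.71 = 0.3798

38.0%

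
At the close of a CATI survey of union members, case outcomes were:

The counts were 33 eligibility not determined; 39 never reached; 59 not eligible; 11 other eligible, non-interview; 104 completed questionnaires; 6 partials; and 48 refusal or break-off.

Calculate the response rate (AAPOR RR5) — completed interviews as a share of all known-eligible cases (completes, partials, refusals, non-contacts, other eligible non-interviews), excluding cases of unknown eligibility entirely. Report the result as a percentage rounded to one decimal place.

Num → 104
Base → 104 + 6 + 48 + 39 + 11 = 208
RR5 = 104 / 208 = 0.5000

50.0%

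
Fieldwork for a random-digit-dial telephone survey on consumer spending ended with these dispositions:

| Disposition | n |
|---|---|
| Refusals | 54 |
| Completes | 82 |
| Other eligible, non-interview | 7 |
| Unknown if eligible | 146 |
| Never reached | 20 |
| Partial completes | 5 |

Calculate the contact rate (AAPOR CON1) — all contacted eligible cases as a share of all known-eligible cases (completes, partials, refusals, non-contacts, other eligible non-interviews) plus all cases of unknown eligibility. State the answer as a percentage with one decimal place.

47.1%

Top: 82 + 5 + 54 + 7 = 148
Denominator: 82 + 5 + 54 + 20 + 7 + 146 = 314
CON1 = 148 / 314 = 0.4713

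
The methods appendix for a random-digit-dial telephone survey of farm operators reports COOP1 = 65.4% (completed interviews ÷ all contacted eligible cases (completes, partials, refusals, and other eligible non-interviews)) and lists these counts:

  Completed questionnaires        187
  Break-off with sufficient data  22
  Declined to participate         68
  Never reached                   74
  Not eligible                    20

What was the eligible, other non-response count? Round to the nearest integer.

9

COOP1 = 187 / D = 0.654
D = 187 / 0.654 = 285.9
Other denominator terms total 277
eligible, other non-response = 285.9 − 277 ≈ 9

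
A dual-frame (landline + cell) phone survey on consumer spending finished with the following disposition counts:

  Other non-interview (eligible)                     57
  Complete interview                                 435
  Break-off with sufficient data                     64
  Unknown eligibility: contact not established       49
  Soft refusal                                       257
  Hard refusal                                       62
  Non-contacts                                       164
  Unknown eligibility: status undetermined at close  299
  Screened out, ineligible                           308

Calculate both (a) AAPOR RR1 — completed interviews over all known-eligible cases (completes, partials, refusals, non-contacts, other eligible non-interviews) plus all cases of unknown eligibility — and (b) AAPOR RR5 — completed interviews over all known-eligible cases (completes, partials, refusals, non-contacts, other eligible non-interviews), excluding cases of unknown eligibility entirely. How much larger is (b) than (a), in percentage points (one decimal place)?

Refused = 62 + 257 = 319
Undetermined eligibility = 49 + 299 = 348
Num: 435
Denom: 435 + 64 + 319 + 164 + 57 + 348 = 1387
RR1 = 435 / 1387 = 0.3136
Denom: 435 + 64 + 319 + 164 + 57 = 1039
RR5 = 435 / 1039 = 0.4187
Difference = 41.87 − 31.36 = 10.51 percentage points

10.5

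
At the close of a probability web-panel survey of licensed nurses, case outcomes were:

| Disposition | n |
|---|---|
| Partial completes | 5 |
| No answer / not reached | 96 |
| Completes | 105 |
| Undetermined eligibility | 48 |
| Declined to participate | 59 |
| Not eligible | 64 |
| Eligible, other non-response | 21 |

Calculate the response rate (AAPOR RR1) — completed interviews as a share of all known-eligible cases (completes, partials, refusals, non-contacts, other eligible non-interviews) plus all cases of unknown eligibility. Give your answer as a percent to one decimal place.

31.4%

Num = 105
Base = 105 + 5 + 59 + 96 + 21 + 48 = 334
RR1 = 105 / 334 = 0.3144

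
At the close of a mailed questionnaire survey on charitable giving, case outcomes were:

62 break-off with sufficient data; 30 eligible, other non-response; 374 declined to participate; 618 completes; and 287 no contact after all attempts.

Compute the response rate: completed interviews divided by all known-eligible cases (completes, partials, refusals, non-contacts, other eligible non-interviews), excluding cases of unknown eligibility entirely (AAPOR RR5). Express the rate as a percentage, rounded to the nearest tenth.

Num = 618
Denominator = 618 + 62 + 374 + 287 + 30 = 1371
RR5 = 618 / 1371 = 0.4508

45.1%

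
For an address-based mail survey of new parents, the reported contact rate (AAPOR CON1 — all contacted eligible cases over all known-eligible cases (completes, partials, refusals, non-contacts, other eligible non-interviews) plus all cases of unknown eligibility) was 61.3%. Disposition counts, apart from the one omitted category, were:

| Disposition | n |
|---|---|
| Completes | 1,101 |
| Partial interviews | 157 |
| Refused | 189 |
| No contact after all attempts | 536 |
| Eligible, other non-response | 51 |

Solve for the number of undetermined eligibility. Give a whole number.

410

Numerator → 1101 + 157 + 189 + 51 = 1498
CON1 = 1498 / D = 0.613
D = 1498 / 0.613 = 2443.7
Remaining denominator categories sum to 2034
undetermined eligibility = 2443.7 − 2034 ≈ 410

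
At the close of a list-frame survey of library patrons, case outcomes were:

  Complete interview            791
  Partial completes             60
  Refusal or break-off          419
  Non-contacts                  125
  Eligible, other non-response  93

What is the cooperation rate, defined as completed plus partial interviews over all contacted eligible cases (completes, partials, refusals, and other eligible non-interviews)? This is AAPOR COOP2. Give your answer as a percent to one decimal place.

62.4%

Top → 791 + 60 = 851
Base → 791 + 60 + 419 + 93 = 1363
COOP2 = 851 / 1363 = 0.6244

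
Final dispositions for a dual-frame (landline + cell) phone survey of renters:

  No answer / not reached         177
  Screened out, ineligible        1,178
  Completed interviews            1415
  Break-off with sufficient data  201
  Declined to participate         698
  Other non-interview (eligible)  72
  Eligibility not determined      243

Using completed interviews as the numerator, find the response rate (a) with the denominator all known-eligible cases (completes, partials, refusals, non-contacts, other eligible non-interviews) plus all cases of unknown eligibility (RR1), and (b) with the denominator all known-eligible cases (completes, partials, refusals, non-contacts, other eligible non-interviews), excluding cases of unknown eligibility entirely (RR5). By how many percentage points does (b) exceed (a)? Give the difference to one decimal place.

Top = 1415
Denom = 1415 + 201 + 698 + 177 + 72 + 243 = 2806
RR1 = 1415 / 2806 = 0.5043
Denom = 1415 + 201 + 698 + 177 + 72 = 2563
RR5 = 1415 / 2563 = 0.5521
Difference = 55.21 − 50.43 = 4.78 percentage points

4.8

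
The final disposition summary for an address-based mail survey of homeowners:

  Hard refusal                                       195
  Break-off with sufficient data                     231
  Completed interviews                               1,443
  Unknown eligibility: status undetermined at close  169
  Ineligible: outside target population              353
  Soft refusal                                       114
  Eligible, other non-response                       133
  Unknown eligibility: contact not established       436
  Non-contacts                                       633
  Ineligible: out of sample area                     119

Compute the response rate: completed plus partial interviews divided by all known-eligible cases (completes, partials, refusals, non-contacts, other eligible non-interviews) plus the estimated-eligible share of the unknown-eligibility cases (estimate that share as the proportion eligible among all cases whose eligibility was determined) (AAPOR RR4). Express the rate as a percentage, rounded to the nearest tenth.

51.3%

Refusals = 195 + 114 = 309
Eligibility not determined = 436 + 169 = 605
Not eligible = 353 + 119 = 472
Numerator = 1443 + 231 = 1674
Eligible (known) = 1443 + 231 + 309 + 633 + 133 = 2749
e = 2749 / (2749 + 472) = 2749 / 3221 = 0.8535
e × U = 0.8535 × 605 = 516.37
Denom = 2749 + 516.37 = 3265.37
RR4 = 1674 / 3265.37 = 0.5127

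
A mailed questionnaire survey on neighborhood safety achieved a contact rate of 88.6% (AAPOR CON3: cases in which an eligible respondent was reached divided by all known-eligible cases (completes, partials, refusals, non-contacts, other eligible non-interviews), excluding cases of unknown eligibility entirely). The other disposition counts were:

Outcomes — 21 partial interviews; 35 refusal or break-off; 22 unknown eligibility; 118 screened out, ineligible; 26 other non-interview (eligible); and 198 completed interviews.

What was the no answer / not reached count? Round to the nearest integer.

Numerator = 198 + 21 + 35 + 26 = 280
CON3 = 280 / D = 0.886
D = 280 / 0.886 = 316.0
Rest of base = 280
no answer / not reached = 316.0 − 280 ≈ 36

36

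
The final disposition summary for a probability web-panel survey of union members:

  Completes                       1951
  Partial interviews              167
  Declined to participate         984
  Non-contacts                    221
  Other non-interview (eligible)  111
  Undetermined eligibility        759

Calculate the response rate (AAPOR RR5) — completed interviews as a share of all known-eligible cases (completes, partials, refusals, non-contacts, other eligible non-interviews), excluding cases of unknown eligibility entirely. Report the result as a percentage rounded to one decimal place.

Num → 1951
Denominator → 1951 + 167 + 984 + 221 + 111 = 3434
RR5 = 1951 / 3434 = 0.5681

56.8%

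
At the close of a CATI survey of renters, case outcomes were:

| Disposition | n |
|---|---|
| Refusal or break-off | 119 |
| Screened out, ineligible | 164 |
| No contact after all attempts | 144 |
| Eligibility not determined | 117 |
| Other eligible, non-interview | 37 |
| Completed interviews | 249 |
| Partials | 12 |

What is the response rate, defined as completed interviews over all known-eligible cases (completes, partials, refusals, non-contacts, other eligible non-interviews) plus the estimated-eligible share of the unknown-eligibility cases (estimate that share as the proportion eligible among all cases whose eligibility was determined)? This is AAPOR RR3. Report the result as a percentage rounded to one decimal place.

38.2%

Numerator: 249
Known eligible: 249 + 12 + 119 + 144 + 37 = 561
e = 561 / (561 + 164) = 561 / 725 = 0.7738
Estimated eligible among unknowns: 0.7738 × 117 = 90.53
Base: 561 + 90.53 = 651.53
RR3 = 249 / 651.53 = 0.3822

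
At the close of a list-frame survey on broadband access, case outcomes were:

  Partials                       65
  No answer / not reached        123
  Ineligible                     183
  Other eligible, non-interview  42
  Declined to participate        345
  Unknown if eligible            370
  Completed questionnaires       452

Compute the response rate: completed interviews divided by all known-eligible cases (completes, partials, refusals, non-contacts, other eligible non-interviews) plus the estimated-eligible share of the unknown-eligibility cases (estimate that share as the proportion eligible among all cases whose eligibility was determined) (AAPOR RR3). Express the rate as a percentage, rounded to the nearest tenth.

Num = 452
Determined eligible = 452 + 65 + 345 + 123 + 42 = 1027
e = 1027 / (1027 + 183) = 1027 / 1210 = 0.8488
e × U = 0.8488 × 370 = 314.06
Denominator = 1027 + 314.06 = 1341.06
RR3 = 452 / 1341.06 = 0.3370

33.7%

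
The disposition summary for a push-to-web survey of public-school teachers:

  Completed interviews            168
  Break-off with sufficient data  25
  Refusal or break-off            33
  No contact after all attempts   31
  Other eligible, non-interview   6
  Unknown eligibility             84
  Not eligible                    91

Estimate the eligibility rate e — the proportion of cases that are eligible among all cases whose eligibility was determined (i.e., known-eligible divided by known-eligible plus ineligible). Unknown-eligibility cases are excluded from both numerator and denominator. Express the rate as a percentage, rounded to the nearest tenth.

Known eligible = 168 + 25 + 33 + 31 + 6 = 263
e = 263 / (263 + 91) = 263 / 354 = 0.7429

74.3%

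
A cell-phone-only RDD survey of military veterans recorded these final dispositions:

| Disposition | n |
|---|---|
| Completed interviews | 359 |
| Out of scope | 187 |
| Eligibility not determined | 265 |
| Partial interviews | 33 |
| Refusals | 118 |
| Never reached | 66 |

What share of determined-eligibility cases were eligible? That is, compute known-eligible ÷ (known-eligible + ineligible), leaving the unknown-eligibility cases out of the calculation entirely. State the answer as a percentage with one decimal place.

Known eligible: 359 + 33 + 118 + 66 = 576
e = 576 / (576 + 187) = 576 / 763 = 0.7549

75.5%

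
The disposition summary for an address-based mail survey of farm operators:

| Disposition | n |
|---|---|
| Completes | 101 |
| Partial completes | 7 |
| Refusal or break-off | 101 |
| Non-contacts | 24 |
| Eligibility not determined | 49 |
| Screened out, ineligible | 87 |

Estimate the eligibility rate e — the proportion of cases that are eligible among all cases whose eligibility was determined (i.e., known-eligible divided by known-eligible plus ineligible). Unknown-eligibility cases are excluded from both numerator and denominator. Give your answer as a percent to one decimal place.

72.8%

Known eligible = 101 + 7 + 101 + 24 = 233
e = 233 / (233 + 87) = 233 / 320 = 0.7281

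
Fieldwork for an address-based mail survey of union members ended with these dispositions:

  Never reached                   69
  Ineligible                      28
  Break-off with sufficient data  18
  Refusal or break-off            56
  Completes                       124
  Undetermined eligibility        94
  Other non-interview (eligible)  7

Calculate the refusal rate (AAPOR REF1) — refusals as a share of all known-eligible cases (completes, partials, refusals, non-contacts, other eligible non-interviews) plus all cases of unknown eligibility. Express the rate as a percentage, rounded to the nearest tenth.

15.2%

Numerator = 56
Denom = 124 + 18 + 56 + 69 + 7 + 94 = 368
REF1 = 56 / 368 = 0.1522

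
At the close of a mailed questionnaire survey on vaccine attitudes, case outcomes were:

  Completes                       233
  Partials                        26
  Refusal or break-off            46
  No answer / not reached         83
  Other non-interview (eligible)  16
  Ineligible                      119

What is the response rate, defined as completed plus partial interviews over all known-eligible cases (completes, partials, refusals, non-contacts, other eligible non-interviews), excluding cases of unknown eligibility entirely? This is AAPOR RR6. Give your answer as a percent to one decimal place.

Num = 233 + 26 = 259
Denom = 233 + 26 + 46 + 83 + 16 = 404
RR6 = 259 / 404 = 0.6411

64.1%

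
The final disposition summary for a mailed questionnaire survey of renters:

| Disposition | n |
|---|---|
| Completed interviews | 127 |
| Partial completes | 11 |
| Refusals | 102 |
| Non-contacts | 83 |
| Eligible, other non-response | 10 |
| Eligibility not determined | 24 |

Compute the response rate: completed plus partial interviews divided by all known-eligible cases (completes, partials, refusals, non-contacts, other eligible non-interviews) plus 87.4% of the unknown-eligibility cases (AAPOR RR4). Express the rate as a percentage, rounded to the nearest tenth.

Top = 127 + 11 = 138
Known eligible = 127 + 11 + 102 + 83 + 10 = 333
Estimated eligible among unknowns = 0.8740 × 24 = 20.98
Base = 333 + 20.98 = 353.98
RR4 = 138 / 353.98 = 0.3899

39.0%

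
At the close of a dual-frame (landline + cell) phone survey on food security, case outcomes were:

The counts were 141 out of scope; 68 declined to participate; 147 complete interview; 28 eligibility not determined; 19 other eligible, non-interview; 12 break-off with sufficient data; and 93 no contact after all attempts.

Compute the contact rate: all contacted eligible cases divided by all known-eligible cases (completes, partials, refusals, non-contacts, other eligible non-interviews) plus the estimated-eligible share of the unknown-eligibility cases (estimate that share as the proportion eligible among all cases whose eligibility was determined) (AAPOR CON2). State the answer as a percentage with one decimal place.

Top: 147 + 12 + 68 + 19 = 246
Known eligible: 147 + 12 + 68 + 93 + 19 = 339
e = 339 / (339 + 141) = 339 / 480 = 0.7063
Eligible share of unknowns: 0.7063 × 28 = 19.78
Base: 339 + 19.78 = 358.78
CON2 = 246 / 358.78 = 0.6857

68.6%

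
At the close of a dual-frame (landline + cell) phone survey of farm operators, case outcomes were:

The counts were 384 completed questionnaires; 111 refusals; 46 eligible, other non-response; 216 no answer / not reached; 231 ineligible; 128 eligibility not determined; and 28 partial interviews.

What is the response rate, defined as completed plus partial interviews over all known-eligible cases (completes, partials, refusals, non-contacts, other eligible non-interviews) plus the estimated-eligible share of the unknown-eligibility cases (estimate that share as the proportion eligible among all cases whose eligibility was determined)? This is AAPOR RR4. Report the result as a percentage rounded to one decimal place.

Num = 384 + 28 = 412
Eligible (known) = 384 + 28 + 111 + 216 + 46 = 785
e = 785 / (785 + 231) = 785 / 1016 = 0.7726
Eligible share of unknowns = 0.7726 × 128 = 98.89
Denominator = 785 + 98.89 = 883.89
RR4 = 412 / 883.89 = 0.4661

46.6%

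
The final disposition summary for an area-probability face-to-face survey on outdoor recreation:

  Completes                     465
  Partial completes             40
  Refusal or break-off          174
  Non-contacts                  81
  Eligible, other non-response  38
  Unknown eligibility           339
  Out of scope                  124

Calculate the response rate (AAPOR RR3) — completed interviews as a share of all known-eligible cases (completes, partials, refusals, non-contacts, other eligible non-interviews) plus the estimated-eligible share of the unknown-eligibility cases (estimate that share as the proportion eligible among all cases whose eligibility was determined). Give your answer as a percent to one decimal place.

42.6%

Numerator = 465
Known eligible = 465 + 40 + 174 + 81 + 38 = 798
e = 798 / (798 + 124) = 798 / 922 = 0.8655
Estimated eligible among unknowns = 0.8655 × 339 = 293.40
Denom = 798 + 293.40 = 1091.40
RR3 = 465 / 1091.40 = 0.4261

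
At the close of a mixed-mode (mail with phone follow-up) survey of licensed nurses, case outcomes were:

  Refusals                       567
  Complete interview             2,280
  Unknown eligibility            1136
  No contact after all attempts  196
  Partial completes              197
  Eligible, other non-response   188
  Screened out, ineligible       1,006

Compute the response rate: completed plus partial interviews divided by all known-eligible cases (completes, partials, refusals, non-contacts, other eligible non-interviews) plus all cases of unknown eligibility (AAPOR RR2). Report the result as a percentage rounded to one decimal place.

Num: 2280 + 197 = 2477
Denominator: 2280 + 197 + 567 + 196 + 188 + 1136 = 4564
RR2 = 2477 / 4564 = 0.5427

54.3%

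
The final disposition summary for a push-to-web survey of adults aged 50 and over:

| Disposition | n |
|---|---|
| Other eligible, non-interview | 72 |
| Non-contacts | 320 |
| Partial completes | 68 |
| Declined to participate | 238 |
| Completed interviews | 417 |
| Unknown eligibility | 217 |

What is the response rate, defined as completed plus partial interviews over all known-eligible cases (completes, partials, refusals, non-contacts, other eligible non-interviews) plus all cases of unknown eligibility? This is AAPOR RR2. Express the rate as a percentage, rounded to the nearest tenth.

Top: 417 + 68 = 485
Base: 417 + 68 + 238 + 320 + 72 + 217 = 1332
RR2 = 485 / 1332 = 0.3641

36.4%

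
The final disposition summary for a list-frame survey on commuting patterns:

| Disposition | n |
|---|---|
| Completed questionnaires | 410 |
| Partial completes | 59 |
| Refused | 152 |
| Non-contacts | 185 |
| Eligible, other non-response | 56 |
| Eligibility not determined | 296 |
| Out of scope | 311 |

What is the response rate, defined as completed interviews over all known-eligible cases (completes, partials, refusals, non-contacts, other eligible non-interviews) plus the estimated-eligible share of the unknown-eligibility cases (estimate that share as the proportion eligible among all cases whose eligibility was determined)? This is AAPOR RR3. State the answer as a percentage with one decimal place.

Numerator → 410
Determined eligible → 410 + 59 + 152 + 185 + 56 = 862
e = 862 / (862 + 311) = 862 / 1173 = 0.7349
Estimated eligible among unknowns → 0.7349 × 296 = 217.53
Denom → 862 + 217.53 = 1079.53
RR3 = 410 / 1079.53 = 0.3798

38.0%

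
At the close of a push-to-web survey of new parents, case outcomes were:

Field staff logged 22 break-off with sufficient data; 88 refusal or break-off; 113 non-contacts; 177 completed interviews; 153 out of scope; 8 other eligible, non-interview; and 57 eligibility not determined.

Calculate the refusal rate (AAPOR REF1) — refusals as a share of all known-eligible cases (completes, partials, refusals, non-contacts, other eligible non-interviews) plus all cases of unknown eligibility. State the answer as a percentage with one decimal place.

Top: 88
Base: 177 + 22 + 88 + 113 + 8 + 57 = 465
REF1 = 88 / 465 = 0.1892

18.9%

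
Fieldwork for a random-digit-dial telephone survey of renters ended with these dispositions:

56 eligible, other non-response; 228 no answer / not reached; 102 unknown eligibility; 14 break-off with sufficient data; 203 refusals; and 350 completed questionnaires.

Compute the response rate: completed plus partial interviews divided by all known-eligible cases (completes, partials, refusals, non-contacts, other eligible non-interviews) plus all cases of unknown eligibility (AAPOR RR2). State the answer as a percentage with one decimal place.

38.2%

Numerator → 350 + 14 = 364
Base → 350 + 14 + 203 + 228 + 56 + 102 = 953
RR2 = 364 / 953 = 0.3820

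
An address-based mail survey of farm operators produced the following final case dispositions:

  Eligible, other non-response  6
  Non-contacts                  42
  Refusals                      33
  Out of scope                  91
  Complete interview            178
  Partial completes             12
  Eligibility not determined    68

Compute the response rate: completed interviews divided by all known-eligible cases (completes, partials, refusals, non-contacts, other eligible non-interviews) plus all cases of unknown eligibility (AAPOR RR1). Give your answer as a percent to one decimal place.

Numerator: 178
Denom: 178 + 12 + 33 + 42 + 6 + 68 = 339
RR1 = 178 / 339 = 0.5251

52.5%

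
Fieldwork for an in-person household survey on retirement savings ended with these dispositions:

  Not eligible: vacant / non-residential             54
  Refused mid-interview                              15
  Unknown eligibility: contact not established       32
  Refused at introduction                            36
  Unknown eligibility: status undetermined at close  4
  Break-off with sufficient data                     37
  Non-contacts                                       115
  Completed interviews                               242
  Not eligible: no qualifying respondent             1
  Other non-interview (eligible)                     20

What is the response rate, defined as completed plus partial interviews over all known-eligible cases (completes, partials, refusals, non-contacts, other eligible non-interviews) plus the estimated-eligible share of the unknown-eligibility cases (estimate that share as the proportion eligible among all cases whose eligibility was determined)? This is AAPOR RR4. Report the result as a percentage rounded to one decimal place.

Refusals = 36 + 15 = 51
Unknown eligibility = 32 + 4 = 36
Ineligible = 1 + 54 = 55
Num → 242 + 37 = 279
Determined eligible → 242 + 37 + 51 + 115 + 20 = 465
e = 465 / (465 + 55) = 465 / 520 = 0.8942
Estimated eligible among unknowns → 0.8942 × 36 = 32.19
Base → 465 + 32.19 = 497.19
RR4 = 279 / 497.19 = 0.5612

56.1%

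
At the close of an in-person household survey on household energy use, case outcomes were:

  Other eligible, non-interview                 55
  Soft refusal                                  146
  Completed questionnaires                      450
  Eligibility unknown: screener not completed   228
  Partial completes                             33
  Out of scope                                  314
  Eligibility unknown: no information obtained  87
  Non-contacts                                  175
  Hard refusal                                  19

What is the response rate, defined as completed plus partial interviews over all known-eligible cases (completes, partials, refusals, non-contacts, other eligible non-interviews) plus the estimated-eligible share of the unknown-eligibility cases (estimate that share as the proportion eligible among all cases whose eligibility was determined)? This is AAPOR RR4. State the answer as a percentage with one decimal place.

43.5%

Refusal or break-off = 19 + 146 = 165
Unknown if eligible = 228 + 87 = 315
Num: 450 + 33 = 483
Determined eligible: 450 + 33 + 165 + 175 + 55 = 878
e = 878 / (878 + 314) = 878 / 1192 = 0.7366
Estimated eligible among unknowns: 0.7366 × 315 = 232.03
Base: 878 + 232.03 = 1110.03
RR4 = 483 / 1110.03 = 0.4351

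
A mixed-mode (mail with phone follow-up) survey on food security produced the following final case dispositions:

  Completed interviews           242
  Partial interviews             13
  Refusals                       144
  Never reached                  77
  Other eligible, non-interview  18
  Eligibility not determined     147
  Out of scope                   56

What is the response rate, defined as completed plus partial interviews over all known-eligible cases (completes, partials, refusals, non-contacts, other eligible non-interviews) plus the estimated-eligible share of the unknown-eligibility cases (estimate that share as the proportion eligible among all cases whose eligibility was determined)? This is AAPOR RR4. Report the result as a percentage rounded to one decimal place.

40.7%

Top: 242 + 13 = 255
Eligible (known): 242 + 13 + 144 + 77 + 18 = 494
e = 494 / (494 + 56) = 494 / 550 = 0.8982
Eligible share of unknowns: 0.8982 × 147 = 132.04
Base: 494 + 132.04 = 626.04
RR4 = 255 / 626.04 = 0.4073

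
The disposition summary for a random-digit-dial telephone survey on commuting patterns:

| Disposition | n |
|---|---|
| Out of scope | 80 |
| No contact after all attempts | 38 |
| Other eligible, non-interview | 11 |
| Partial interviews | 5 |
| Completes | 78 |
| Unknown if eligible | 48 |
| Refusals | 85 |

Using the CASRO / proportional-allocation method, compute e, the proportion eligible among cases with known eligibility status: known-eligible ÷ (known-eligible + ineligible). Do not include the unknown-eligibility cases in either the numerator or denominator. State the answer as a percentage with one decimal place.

Determined eligible → 78 + 5 + 85 + 38 + 11 = 217
e = 217 / (217 + 80) = 217 / 297 = 0.7306

73.1%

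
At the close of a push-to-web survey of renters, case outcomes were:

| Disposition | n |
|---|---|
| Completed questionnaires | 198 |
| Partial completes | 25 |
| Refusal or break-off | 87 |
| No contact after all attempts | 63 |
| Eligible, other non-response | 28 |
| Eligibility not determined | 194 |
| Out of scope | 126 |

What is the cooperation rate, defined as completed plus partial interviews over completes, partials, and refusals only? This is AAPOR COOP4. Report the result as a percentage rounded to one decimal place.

71.9%

Top: 198 + 25 = 223
Base: 198 + 25 + 87 = 310
COOP4 = 223 / 310 = 0.7194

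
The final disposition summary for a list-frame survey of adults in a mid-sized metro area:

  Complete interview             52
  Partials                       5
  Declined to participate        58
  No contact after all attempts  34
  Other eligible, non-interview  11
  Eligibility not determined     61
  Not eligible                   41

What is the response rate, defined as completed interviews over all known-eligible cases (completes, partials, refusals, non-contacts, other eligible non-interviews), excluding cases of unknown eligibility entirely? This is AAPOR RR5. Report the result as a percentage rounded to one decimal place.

32.5%

Top → 52
Denominator → 52 + 5 + 58 + 34 + 11 = 160
RR5 = 52 / 160 = 0.3250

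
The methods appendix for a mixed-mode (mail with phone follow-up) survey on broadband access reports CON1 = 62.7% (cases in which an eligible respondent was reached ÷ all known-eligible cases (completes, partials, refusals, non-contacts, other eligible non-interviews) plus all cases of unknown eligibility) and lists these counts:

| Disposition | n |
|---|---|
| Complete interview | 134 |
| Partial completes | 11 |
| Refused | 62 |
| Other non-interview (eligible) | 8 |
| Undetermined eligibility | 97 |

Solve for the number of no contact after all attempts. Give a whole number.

Numerator = 134 + 11 + 62 + 8 = 215
CON1 = 215 / D = 0.627
D = 215 / 0.627 = 342.9
Rest of base = 312
no contact after all attempts = 342.9 − 312 ≈ 31

31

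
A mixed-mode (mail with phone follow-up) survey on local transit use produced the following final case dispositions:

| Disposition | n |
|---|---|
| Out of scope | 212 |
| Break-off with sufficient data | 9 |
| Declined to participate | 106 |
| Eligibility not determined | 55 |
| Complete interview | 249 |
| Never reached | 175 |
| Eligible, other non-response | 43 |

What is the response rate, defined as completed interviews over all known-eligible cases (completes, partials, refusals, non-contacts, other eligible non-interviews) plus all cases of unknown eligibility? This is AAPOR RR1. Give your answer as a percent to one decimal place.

39.1%

Top = 249
Denom = 249 + 9 + 106 + 175 + 43 + 55 = 637
RR1 = 249 / 637 = 0.3909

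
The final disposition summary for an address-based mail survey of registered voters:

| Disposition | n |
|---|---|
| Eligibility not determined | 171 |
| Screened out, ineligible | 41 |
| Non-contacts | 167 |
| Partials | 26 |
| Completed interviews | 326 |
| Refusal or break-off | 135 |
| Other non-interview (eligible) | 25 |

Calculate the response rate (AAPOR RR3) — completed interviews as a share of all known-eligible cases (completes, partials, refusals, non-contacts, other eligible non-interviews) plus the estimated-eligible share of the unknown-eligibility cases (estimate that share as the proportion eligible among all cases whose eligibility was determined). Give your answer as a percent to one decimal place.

Top: 326
Eligible (known): 326 + 26 + 135 + 167 + 25 = 679
e = 679 / (679 + 41) = 679 / 720 = 0.9431
e × U: 0.9431 × 171 = 161.27
Denominator: 679 + 161.27 = 840.27
RR3 = 326 / 840.27 = 0.3880

38.8%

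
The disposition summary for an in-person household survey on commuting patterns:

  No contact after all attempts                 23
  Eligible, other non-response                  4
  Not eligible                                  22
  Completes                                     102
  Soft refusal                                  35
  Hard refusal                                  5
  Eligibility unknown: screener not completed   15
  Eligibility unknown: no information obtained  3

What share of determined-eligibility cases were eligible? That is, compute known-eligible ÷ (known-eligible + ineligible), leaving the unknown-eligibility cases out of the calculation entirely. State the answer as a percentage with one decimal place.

Declined to participate = 5 + 35 = 40
Unknown eligibility = 15 + 3 = 18
Known eligible → 102 + 40 + 23 + 4 = 169
e = 169 / (169 + 22) = 169 / 191 = 0.8848

88.5%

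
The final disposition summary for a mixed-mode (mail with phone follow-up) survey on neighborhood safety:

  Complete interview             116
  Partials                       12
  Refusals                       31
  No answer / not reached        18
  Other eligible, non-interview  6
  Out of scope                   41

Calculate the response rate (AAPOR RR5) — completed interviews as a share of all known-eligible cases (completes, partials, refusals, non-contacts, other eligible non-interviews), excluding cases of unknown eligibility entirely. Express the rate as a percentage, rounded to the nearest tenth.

63.4%

Top → 116
Denominator → 116 + 12 + 31 + 18 + 6 = 183
RR5 = 116 / 183 = 0.6339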